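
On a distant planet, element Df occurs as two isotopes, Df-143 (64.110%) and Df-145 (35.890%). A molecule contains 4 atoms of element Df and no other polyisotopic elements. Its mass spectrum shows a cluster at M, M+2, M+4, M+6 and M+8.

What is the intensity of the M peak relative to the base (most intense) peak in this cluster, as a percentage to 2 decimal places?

Term probabilities: M 0.1689, M+2 0.3783, M+4 0.3177, M+6 0.1186, M+8 0.0166. Base peak = M+2.
P(M+2) = C(4,1) × 0.64110^3 × 0.35890^1 = 4 × 0.263498 × 0.3589 = 0.378278 (base)
P(M) = C(4,0) × 0.64110^4 × 0.35890^0 = 1 × 0.16892857 × 1.0000 = 0.168929
Relative intensity = 0.168929 / 0.378278 × 100 = 44.66

44.66%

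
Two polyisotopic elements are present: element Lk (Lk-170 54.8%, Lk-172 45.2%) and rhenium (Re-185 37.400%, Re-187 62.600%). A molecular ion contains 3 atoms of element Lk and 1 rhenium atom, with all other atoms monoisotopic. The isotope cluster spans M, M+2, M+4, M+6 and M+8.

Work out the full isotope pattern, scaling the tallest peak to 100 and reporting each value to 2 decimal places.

16.17 : 67.09 : 100.00 : 64.33 : 15.19

Element Lk pattern (n=3): 0.16456659 : 0.40721222 : 0.33587578 : 0.09234541
Rhenium pattern (n=1): 0.3740 : 0.6260
Convolve the two distributions (both contribute in 2-u steps):
  M: 0.16456659×0.3740 = 0.061548
  M+2: 0.16456659×0.6260 + 0.40721222×0.3740 = 0.255316
  M+4: 0.40721222×0.6260 + 0.33587578×0.3740 = 0.380532
  M+6: 0.33587578×0.6260 + 0.09234541×0.3740 = 0.244795
  M+8: 0.09234541×0.6260 = 0.057808
Scale to base peak (0.380532) = 100: 16.17 : 67.09 : 100.00 : 64.33 : 15.19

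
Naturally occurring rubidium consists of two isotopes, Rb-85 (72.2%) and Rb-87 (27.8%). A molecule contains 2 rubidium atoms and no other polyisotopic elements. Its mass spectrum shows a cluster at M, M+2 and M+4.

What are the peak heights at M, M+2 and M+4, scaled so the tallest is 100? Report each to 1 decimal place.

100.0 : 77.0 : 14.8

Each Rb atom is independently Rb-85 (p = 0.722) or Rb-87 (q = 0.278); the cluster is the binomial expansion (p + q)^2.
P(M) = 0.722^2 = 0.521284
P(M+2) = 2 × 0.722^1 × 0.278^1 = 0.401432
P(M+4) = 0.278^2 = 0.077284
The M peak is largest (0.521284); scaling to 100 gives 100.0 : 77.0 : 14.8.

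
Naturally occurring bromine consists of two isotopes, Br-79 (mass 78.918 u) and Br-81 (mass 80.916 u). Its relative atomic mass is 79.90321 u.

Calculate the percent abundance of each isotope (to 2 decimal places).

Br-79: 50.69%, Br-81: 49.31%

With x = fraction of Br-79 (so Br-81 is 1 − x):
78.918·x + 80.916·(1 − x) = 79.90321
(78.918 − 80.916)·x = 79.90321 − 80.916
x = -1.01279 / -1.998 = 0.50690 → 50.69% Br-79, 49.31% Br-81.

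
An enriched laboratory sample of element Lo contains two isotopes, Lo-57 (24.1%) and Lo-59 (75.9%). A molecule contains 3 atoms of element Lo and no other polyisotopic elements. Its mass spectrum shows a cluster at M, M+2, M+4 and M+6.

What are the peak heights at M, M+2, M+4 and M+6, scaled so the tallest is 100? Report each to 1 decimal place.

Each Lo atom is independently Lo-57 (p = 0.241) or Lo-59 (q = 0.759); the cluster is the binomial expansion (p + q)^3.
P(M) = 0.241^3 = 0.013998
P(M+2) = 3 × 0.241^2 × 0.759^1 = 0.132250
P(M+4) = 3 × 0.241^1 × 0.759^2 = 0.416507
P(M+6) = 0.759^3 = 0.437245
The M+6 peak is largest (0.437245); scaling to 100 gives 3.2 : 30.2 : 95.3 : 100.0.

3.2 : 30.2 : 95.3 : 100.0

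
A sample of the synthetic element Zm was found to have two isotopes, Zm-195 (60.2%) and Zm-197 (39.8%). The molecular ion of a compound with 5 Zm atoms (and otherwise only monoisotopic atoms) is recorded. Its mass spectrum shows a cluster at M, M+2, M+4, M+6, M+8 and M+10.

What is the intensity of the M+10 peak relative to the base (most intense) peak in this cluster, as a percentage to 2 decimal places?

Binomial terms of (0.602 + 0.398)^5: M 0.0791, M+2 0.2614, M+4 0.3456, M+6 0.2285, M+8 0.0755, M+10 0.0100 → M+4 is the base peak.
P(M+4) = C(5,2) × 0.602^3 × 0.398^2 = 10 × 0.21816721 × 0.158404 = 0.345586 (base)
P(M+10) = C(5,5) × 0.602^0 × 0.398^5 = 1 × 1.0000 × 0.00998655 = 0.009987
Relative intensity = 0.009987 / 0.345586 × 100 = 2.89

2.89%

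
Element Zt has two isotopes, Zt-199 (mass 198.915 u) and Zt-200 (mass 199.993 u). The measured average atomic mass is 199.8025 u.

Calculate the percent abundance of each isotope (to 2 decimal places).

Zt-199: 17.67%, Zt-200: 82.33%

Writing the weighted mean with unknown fraction x of Zt-199:
198.915·x + 199.993·(1 − x) = 199.8025
(198.915 − 199.993)·x = 199.8025 − 199.993
x = -0.1905 / -1.078 = 0.17672 → 17.67% Zt-199, 82.33% Zt-200.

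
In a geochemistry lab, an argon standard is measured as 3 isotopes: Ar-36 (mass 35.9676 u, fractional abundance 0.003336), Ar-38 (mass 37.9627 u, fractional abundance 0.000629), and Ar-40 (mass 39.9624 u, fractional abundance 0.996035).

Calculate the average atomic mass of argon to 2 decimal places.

The abundance-weighted mean is 0.003336 × 35.9676 + 0.000629 × 37.9627 + 0.996035 × 39.9624
= 0.11999 + 0.02388 + 39.80395 = 39.94782 u

39.95 u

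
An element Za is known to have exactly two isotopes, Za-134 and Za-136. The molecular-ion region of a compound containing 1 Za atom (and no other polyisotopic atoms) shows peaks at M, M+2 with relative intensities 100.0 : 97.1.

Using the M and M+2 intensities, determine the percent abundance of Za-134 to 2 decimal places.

Let p = fractional abundance of Za-134. I(M+2)/I(M) = [C(1,1)·p^0·(1−p)] / p^1 = 1·(1−p)/p = 97.1/100.0 = 0.9710
(1−p)/p = 0.9710/1 = 0.9710  ⇒  p = 1/(1 + 0.9710) = 0.5074
Za-134: 50.74%, Za-136: 49.26%.

50.74%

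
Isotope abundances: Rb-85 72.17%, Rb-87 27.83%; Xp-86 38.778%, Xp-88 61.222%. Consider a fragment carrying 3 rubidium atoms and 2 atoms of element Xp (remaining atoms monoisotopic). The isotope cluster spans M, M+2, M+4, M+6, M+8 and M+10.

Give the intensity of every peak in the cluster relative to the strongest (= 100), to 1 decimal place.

Rubidium pattern (n=3): 0.37589809 : 0.43485841 : 0.16768892 : 0.02155458
Element Xp pattern (n=2): 0.15037333 : 0.47481334 : 0.37481333
Convolve the two distributions (both contribute in 2-u steps):
  M: 0.37589809×0.15037333 = 0.056525
  M+2: 0.37589809×0.47481334 + 0.43485841×0.15037333 = 0.243873
  M+4: 0.37589809×0.37481333 + 0.43485841×0.47481334 + 0.16768892×0.15037333 = 0.372584
  M+6: 0.43485841×0.37481333 + 0.16768892×0.47481334 + 0.02155458×0.15037333 = 0.245853
  M+8: 0.16768892×0.37481333 + 0.02155458×0.47481334 = 0.073086
  M+10: 0.02155458×0.37481333 = 0.008079
Scale to base peak (0.372584) = 100: 15.2 : 65.5 : 100.0 : 66.0 : 19.6 : 2.2

15.2 : 65.5 : 100.0 : 66.0 : 19.6 : 2.2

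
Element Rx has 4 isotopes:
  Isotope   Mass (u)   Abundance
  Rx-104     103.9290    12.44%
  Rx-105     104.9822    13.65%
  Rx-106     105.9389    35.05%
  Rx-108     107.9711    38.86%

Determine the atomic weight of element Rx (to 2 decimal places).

106.35 u

Weight each isotope mass by its fractional abundance: 0.1244 × 103.9290 + 0.1365 × 104.9822 + 0.3505 × 105.9389 + 0.3886 × 107.9711
= 12.92877 + 14.33007 + 37.13158 + 41.95757 = 106.34799 u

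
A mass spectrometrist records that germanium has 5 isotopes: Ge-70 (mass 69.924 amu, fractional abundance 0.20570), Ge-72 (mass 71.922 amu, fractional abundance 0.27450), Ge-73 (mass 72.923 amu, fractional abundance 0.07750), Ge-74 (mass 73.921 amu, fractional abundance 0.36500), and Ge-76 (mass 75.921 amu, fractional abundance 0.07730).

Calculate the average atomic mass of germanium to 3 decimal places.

72.627 amu

Ar = Σ fᵢ·mᵢ = 0.20570 × 69.924 + 0.27450 × 71.922 + 0.07750 × 72.923 + 0.36500 × 73.921 + 0.07730 × 75.921
= 14.3834 + 19.7426 + 5.6515 + 26.9812 + 5.8687 = 72.6274 amu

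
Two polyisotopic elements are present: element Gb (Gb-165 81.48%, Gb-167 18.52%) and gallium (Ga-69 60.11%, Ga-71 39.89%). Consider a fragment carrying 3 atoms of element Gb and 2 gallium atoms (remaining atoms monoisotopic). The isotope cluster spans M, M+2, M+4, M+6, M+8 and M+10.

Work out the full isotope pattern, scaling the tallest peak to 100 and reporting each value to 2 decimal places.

Element Gb pattern (n=3): 0.54094494 : 0.36886231 : 0.08384057 : 0.00635218
Gallium pattern (n=2): 0.36132121 : 0.47955758 : 0.15912121
Convolve the two distributions (both contribute in 2-u steps):
  M: 0.54094494×0.36132121 = 0.195455
  M+2: 0.54094494×0.47955758 + 0.36886231×0.36132121 = 0.392692
  M+4: 0.54094494×0.15912121 + 0.36886231×0.47955758 + 0.08384057×0.36132121 = 0.293260
  M+6: 0.36886231×0.15912121 + 0.08384057×0.47955758 + 0.00635218×0.36132121 = 0.101195
  M+8: 0.08384057×0.15912121 + 0.00635218×0.47955758 = 0.016387
  M+10: 0.00635218×0.15912121 = 0.001011
Scale to base peak (0.392692) = 100: 49.77 : 100.00 : 74.68 : 25.77 : 4.17 : 0.26

49.77 : 100.00 : 74.68 : 25.77 : 4.17 : 0.26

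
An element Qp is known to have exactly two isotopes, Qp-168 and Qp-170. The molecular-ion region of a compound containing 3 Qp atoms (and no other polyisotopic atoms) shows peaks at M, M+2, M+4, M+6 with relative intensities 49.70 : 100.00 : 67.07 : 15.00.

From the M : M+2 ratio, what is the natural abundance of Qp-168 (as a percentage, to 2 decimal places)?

If p is the fraction of Qp that is Qp-168, then I(M+2)/I(M) = [C(3,1)·p^2·(1−p)] / p^3 = 3·(1−p)/p = 100.00/49.70 = 2.0121
(1−p)/p = 2.0121/3 = 0.6707  ⇒  p = 1/(1 + 0.6707) = 0.5986
Qp-168: 59.86%, Qp-170: 40.14%.

59.86%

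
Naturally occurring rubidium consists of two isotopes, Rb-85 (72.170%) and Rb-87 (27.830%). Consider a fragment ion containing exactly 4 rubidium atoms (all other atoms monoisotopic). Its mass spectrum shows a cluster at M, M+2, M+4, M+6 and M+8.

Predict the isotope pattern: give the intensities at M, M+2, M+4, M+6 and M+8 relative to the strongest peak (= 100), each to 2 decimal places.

64.83 : 100.00 : 57.84 : 14.87 : 1.43

The 4 Rb atoms are independent, so intensities follow the terms of (0.72170 + 0.27830)^4.
P(M) = 0.72170^4 = 0.271286
P(M+2) = 4 × 0.72170^3 × 0.27830^1 = 0.418450
P(M+4) = 6 × 0.72170^2 × 0.27830^2 = 0.242042
P(M+6) = 4 × 0.72170^1 × 0.27830^3 = 0.062224
P(M+8) = 0.27830^4 = 0.005999
The M+2 peak is largest (0.418450); scaling to 100 gives 64.83 : 100.00 : 57.84 : 14.87 : 1.43.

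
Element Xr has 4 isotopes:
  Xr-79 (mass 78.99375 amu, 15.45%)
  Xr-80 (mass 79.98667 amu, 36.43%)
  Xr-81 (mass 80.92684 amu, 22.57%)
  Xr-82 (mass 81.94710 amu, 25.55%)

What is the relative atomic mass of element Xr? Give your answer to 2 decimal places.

Average mass = Σ (abundance × isotope mass) = 0.1545 × 78.99375 + 0.3643 × 79.98667 + 0.2257 × 80.92684 + 0.2555 × 81.94710
= 12.204534 + 29.139144 + 18.265188 + 20.937484 = 80.546350 amu

80.55 amu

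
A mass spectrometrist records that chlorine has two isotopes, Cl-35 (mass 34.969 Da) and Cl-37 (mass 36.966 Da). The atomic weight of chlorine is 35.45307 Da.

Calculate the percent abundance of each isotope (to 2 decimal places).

Writing the weighted mean with unknown fraction x of Cl-35:
34.969·x + 36.966·(1 − x) = 35.45307
(34.969 − 36.966)·x = 35.45307 − 36.966
x = -1.51293 / -1.997 = 0.75760 → 75.76% Cl-35, 24.24% Cl-37.

Cl-35: 75.76%, Cl-37: 24.24%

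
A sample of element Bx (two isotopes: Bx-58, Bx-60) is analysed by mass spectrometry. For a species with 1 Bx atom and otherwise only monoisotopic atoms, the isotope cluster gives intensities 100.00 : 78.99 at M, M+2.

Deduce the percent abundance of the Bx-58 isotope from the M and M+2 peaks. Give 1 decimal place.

Write p for the Bx-58 fraction. I(M+2)/I(M) = [C(1,1)·p^0·(1−p)] / p^1 = 1·(1−p)/p = 78.99/100.00 = 0.7899
(1−p)/p = 0.7899/1 = 0.7899  ⇒  p = 1/(1 + 0.7899) = 0.5587
Bx-58: 55.9%, Bx-60: 44.1%.

55.9%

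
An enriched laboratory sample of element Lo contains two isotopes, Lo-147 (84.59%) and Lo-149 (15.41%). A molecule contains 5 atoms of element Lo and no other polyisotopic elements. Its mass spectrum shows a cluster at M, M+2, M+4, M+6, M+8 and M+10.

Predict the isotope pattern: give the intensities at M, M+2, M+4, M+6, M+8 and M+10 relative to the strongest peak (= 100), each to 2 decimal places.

100.00 : 91.09 : 33.19 : 6.05 : 0.55 : 0.02

The 5 Lo atoms are independent, so intensities follow the terms of (0.8459 + 0.1541)^5.
P(M) = 0.8459^5 = 0.433107
P(M+2) = 5 × 0.8459^4 × 0.1541^1 = 0.394502
P(M+4) = 10 × 0.8459^3 × 0.1541^2 = 0.143735
P(M+6) = 10 × 0.8459^2 × 0.1541^3 = 0.026185
P(M+8) = 5 × 0.8459^1 × 0.1541^4 = 0.002385
P(M+10) = 0.1541^5 = 0.000087
The M peak is largest (0.433107); scaling to 100 gives 100.00 : 91.09 : 33.19 : 6.05 : 0.55 : 0.02.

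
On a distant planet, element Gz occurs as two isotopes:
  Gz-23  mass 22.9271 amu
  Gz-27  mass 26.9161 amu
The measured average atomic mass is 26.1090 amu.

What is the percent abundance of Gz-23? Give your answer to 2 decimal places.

Let x be the fractional abundance of Gz-23; then Gz-27 has abundance 1 − x.
22.9271·x + 26.9161·(1 − x) = 26.1090
(22.9271 − 26.9161)·x = 26.1090 − 26.9161
x = -0.8071 / -3.9890 = 0.20233 → 20.23% Gz-23, 79.77% Gz-27.

20.23%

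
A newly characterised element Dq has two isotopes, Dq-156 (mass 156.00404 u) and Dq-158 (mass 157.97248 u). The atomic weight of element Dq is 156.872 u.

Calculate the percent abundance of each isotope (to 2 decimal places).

With x = fraction of Dq-156 (so Dq-158 is 1 − x):
156.00404·x + 157.97248·(1 − x) = 156.872
(156.00404 − 157.97248)·x = 156.872 − 157.97248
x = -1.10048 / -1.96844 = 0.55906 → 55.91% Dq-156, 44.09% Dq-158.

Dq-156: 55.91%, Dq-158: 44.09%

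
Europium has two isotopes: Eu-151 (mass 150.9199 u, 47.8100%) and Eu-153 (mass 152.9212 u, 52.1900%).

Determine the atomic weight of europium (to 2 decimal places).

The abundance-weighted mean is 0.478100 × 150.9199 + 0.521900 × 152.9212
= 72.15480 + 79.80957 = 151.96437 u

151.96 u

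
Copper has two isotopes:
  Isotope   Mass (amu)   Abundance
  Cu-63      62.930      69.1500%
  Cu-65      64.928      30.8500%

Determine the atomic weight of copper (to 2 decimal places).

Weight each isotope mass by its fractional abundance: 0.691500 × 62.930 + 0.308500 × 64.928
= 43.5161 + 20.0303 = 63.5464 amu

63.55 amu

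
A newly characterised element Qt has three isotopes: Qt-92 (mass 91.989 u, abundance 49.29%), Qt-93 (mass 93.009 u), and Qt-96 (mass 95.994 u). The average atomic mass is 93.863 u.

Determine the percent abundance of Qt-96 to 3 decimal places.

45.453%

The remaining 50.71% is split between Qt-93 (fraction x) and Qt-96 (fraction 0.5071 − x).
Substituting: 93.009x + 95.994(0.5071 − x) = 48.5216219
(93.009 − 95.994)x = -0.1569355  ⇒  x = 0.05257, y = 0.45453
Qt-93: 5.257%, Qt-96: 45.453%.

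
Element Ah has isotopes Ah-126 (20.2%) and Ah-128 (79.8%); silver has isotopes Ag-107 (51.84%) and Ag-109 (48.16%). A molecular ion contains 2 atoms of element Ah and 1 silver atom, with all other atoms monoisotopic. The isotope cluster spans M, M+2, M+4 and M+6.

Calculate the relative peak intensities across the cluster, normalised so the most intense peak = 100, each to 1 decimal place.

4.4 : 38.5 : 100.0 : 63.2

Element Ah pattern (n=2): 0.040804 : 0.322392 : 0.636804
Silver pattern (n=1): 0.5184 : 0.4816
Convolve the two distributions (both contribute in 2-u steps):
  M: 0.040804×0.5184 = 0.021153
  M+2: 0.040804×0.4816 + 0.322392×0.5184 = 0.186779
  M+4: 0.322392×0.4816 + 0.636804×0.5184 = 0.485383
  M+6: 0.636804×0.4816 = 0.306685
Scale to base peak (0.485383) = 100: 4.4 : 38.5 : 100.0 : 63.2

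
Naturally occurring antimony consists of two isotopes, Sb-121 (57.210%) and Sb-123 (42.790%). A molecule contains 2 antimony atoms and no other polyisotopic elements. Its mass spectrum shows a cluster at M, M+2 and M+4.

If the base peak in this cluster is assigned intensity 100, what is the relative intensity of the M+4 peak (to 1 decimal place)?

Term probabilities: M 0.3273, M+2 0.4896, M+4 0.1831. Base peak = M+2.
P(M+2) = C(2,1) × 0.57210^1 × 0.42790^1 = 2 × 0.5721 × 0.4279 = 0.489603 (base)
P(M+4) = C(2,2) × 0.57210^0 × 0.42790^2 = 1 × 1.0000 × 0.18309841 = 0.183098
Relative intensity = 0.183098 / 0.489603 × 100 = 37.4

37.4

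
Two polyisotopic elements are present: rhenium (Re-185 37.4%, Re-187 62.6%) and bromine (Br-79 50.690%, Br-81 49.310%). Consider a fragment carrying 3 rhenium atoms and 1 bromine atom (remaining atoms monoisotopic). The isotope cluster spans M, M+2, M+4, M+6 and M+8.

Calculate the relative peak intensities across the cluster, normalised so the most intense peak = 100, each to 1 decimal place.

7.5 : 45.1 : 100.0 : 96.8 : 34.3

Rhenium pattern (n=3): 0.05231362 : 0.26268713 : 0.43968487 : 0.24531438
Bromine pattern (n=1): 0.5069 : 0.4931
Convolve the two distributions (both contribute in 2-u steps):
  M: 0.05231362×0.5069 = 0.026518
  M+2: 0.05231362×0.4931 + 0.26268713×0.5069 = 0.158952
  M+4: 0.26268713×0.4931 + 0.43968487×0.5069 = 0.352407
  M+6: 0.43968487×0.4931 + 0.24531438×0.5069 = 0.341158
  M+8: 0.24531438×0.4931 = 0.120965
Scale to base peak (0.352407) = 100: 7.5 : 45.1 : 100.0 : 96.8 : 34.3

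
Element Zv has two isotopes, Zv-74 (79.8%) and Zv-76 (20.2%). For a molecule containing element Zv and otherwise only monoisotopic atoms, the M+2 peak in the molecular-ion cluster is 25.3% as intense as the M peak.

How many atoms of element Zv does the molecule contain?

1

With n Zv atoms, P(M+2)/P(M) = C(n,1)·p^(n−1)q / p^n = n·q/p = n · 0.202/0.798.
n = 0.253 × 0.798/0.202 = 1.00 ≈ 1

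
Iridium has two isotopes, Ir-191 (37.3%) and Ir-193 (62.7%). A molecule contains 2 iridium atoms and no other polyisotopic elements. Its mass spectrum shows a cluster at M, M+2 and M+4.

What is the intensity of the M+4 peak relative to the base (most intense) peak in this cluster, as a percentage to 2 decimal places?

Binomial terms of (0.373 + 0.627)^2: M 0.1391, M+2 0.4677, M+4 0.3931 → M+2 is the base peak.
P(M+2) = C(2,1) × 0.373^1 × 0.627^1 = 2 × 0.3730 × 0.6270 = 0.467742 (base)
P(M+4) = C(2,2) × 0.373^0 × 0.627^2 = 1 × 1.0000 × 0.393129 = 0.393129
Relative intensity = 0.393129 / 0.467742 × 100 = 84.05

84.05%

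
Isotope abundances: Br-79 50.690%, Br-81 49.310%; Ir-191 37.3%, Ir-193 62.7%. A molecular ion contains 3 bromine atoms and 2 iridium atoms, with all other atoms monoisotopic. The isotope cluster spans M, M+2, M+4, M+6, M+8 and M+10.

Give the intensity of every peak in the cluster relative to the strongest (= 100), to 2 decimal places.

Bromine pattern (n=3): 0.13024674 : 0.3801026 : 0.36975457 : 0.11989609
Iridium pattern (n=2): 0.139129 : 0.467742 : 0.393129
Convolve the two distributions (both contribute in 2-u steps):
  M: 0.13024674×0.139129 = 0.018121
  M+2: 0.13024674×0.467742 + 0.3801026×0.139129 = 0.113805
  M+4: 0.13024674×0.393129 + 0.3801026×0.467742 + 0.36975457×0.139129 = 0.280437
  M+6: 0.3801026×0.393129 + 0.36975457×0.467742 + 0.11989609×0.139129 = 0.339060
  M+8: 0.36975457×0.393129 + 0.11989609×0.467742 = 0.201442
  M+10: 0.11989609×0.393129 = 0.047135
Scale to base peak (0.339060) = 100: 5.34 : 33.56 : 82.71 : 100.00 : 59.41 : 13.90

5.34 : 33.56 : 82.71 : 100.00 : 59.41 : 13.90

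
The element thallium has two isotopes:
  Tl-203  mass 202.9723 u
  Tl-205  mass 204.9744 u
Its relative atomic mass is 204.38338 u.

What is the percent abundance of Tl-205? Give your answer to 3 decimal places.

Writing the weighted mean with unknown fraction x of Tl-203:
202.9723·x + 204.9744·(1 − x) = 204.38338
(202.9723 − 204.9744)·x = 204.38338 − 204.9744
x = -0.59102 / -2.0021 = 0.29520 → 29.520% Tl-203, 70.480% Tl-205.

70.480%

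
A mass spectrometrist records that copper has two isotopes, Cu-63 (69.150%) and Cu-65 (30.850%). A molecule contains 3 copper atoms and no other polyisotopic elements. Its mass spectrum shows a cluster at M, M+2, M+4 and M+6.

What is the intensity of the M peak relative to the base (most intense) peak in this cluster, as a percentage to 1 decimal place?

Term probabilities: M 0.3307, M+2 0.4425, M+4 0.1974, M+6 0.0294. Base peak = M+2.
P(M+2) = C(3,1) × 0.69150^2 × 0.30850^1 = 3 × 0.47817225 × 0.3085 = 0.442548 (base)
P(M) = C(3,0) × 0.69150^3 × 0.30850^0 = 1 × 0.33065611 × 1.0000 = 0.330656
Relative intensity = 0.330656 / 0.442548 × 100 = 74.7

74.7%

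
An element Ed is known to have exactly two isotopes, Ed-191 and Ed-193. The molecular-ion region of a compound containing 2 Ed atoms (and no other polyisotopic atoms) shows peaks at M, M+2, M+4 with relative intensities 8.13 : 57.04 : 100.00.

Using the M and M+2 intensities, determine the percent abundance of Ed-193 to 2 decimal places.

77.82%

If p is the fraction of Ed that is Ed-191, then I(M+2)/I(M) = [C(2,1)·p^1·(1−p)] / p^2 = 2·(1−p)/p = 57.04/8.13 = 7.0160
(1−p)/p = 7.0160/2 = 3.5080  ⇒  p = 1/(1 + 3.5080) = 0.2218
Ed-191: 22.18%, Ed-193: 77.82%.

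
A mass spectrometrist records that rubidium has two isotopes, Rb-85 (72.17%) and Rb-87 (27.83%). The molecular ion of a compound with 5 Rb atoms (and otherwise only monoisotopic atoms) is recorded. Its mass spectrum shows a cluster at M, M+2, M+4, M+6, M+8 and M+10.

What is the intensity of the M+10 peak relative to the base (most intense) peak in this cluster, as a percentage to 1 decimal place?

Term probabilities: M 0.1958, M+2 0.3775, M+4 0.2911, M+6 0.1123, M+8 0.0216, M+10 0.0017. Base peak = M+2.
P(M+2) = C(5,1) × 0.7217^4 × 0.2783^1 = 5 × 0.27128565 × 0.2783 = 0.377494 (base)
P(M+10) = C(5,5) × 0.7217^0 × 0.2783^5 = 1 × 1.0000 × 0.00166942 = 0.001669
Relative intensity = 0.001669 / 0.377494 × 100 = 0.4

0.4%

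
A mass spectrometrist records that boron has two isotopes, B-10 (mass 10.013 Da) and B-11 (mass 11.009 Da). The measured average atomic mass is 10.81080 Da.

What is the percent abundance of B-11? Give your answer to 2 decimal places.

With x = fraction of B-10 (so B-11 is 1 − x):
10.013·x + 11.009·(1 − x) = 10.81080
(10.013 − 11.009)·x = 10.81080 − 11.009
x = -0.19820 / -0.996 = 0.19900 → 19.90% B-10, 80.10% B-11.

80.10%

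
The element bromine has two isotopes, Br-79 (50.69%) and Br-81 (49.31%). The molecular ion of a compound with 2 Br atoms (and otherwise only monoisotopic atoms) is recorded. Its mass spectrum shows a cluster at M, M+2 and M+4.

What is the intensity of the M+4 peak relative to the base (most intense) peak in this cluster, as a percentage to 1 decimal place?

48.6%

Binomial terms of (0.5069 + 0.4931)^2: M 0.2569, M+2 0.4999, M+4 0.2431 → M+2 is the base peak.
P(M+2) = C(2,1) × 0.5069^1 × 0.4931^1 = 2 × 0.5069 × 0.4931 = 0.499905 (base)
P(M+4) = C(2,2) × 0.5069^0 × 0.4931^2 = 1 × 1.0000 × 0.24314761 = 0.243148
Relative intensity = 0.243148 / 0.499905 × 100 = 48.6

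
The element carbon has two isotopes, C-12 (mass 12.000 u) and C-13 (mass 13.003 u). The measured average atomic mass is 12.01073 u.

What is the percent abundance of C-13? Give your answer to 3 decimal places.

Writing the weighted mean with unknown fraction x of C-12:
12.000·x + 13.003·(1 − x) = 12.01073
(12.000 − 13.003)·x = 12.01073 − 13.003
x = -0.99227 / -1.003 = 0.98930 → 98.930% C-12, 1.070% C-13.

1.070%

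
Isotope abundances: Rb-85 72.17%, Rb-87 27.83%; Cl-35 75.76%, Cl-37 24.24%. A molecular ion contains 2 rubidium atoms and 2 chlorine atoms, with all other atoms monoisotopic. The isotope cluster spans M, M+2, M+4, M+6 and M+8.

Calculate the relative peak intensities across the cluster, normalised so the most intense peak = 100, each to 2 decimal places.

70.86 : 100.00 : 52.77 : 12.34 : 1.08

Rubidium pattern (n=2): 0.52085089 : 0.40169822 : 0.07745089
Chlorine pattern (n=2): 0.57395776 : 0.36728448 : 0.05875776
Convolve the two distributions (both contribute in 2-u steps):
  M: 0.52085089×0.57395776 = 0.298946
  M+2: 0.52085089×0.36728448 + 0.40169822×0.57395776 = 0.421858
  M+4: 0.52085089×0.05875776 + 0.40169822×0.36728448 + 0.07745089×0.57395776 = 0.222595
  M+6: 0.40169822×0.05875776 + 0.07745089×0.36728448 = 0.052049
  M+8: 0.07745089×0.05875776 = 0.004551
Scale to base peak (0.421858) = 100: 70.86 : 100.00 : 52.77 : 12.34 : 1.08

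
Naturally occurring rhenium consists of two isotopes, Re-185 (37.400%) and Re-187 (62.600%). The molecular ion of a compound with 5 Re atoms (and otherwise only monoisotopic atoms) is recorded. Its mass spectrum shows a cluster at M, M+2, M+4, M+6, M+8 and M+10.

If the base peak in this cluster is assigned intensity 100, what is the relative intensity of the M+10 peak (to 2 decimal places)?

28.02

Term probabilities: M 0.0073, M+2 0.0612, M+4 0.2050, M+6 0.3431, M+8 0.2872, M+10 0.0961. Base peak = M+6.
P(M+6) = C(5,3) × 0.37400^2 × 0.62600^3 = 10 × 0.139876 × 0.24531438 = 0.343136 (base)
P(M+10) = C(5,5) × 0.37400^0 × 0.62600^5 = 1 × 1.0000 × 0.09613282 = 0.096133
Relative intensity = 0.096133 / 0.343136 × 100 = 28.02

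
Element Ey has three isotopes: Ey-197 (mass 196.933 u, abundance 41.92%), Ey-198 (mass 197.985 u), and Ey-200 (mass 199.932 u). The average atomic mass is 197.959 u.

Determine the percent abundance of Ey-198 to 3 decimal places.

36.765%

Let x and y be the fractions of Ey-198 and Ey-200. Then x + y = 1 − 0.4192 = 0.5808 and 197.985x + 199.932y = 197.959 − 0.4192×196.933 = 115.4046864.
Substituting: 197.985x + 199.932(0.5808 − x) = 115.4046864
(197.985 − 199.932)x = -0.7158192  ⇒  x = 0.36765, y = 0.21315
Ey-198: 36.765%, Ey-200: 21.315%.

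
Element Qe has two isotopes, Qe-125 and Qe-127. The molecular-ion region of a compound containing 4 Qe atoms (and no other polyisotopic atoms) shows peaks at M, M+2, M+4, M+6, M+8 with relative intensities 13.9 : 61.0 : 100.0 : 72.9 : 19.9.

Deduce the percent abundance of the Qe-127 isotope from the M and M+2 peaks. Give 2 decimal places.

52.32%

Let p = fractional abundance of Qe-125. I(M+2)/I(M) = [C(4,1)·p^3·(1−p)] / p^4 = 4·(1−p)/p = 61.0/13.9 = 4.3885
(1−p)/p = 4.3885/4 = 1.0971  ⇒  p = 1/(1 + 1.0971) = 0.4768
Qe-125: 47.68%, Qe-127: 52.32%.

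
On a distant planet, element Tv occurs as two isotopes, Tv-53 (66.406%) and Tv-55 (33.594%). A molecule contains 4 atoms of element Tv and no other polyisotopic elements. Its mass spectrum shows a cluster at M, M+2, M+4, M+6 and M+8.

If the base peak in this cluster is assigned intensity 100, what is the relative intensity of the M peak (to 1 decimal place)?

49.4

(0.66406 + 0.33594)^4 gives M 0.1945, M+2 0.3935, M+4 0.2986, M+6 0.1007, M+8 0.0127; the largest is M+2.
P(M+2) = C(4,1) × 0.66406^3 × 0.33594^1 = 4 × 0.29283431 × 0.33594 = 0.393499 (base)
P(M) = C(4,0) × 0.66406^4 × 0.33594^0 = 1 × 0.19445955 × 1.0000 = 0.194460
Relative intensity = 0.194460 / 0.393499 × 100 = 49.4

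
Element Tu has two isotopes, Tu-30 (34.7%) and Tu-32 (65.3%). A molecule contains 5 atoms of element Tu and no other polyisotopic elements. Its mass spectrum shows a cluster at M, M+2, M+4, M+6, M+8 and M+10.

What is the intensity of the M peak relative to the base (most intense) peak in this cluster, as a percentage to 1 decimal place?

Term probabilities: M 0.0050, M+2 0.0473, M+4 0.1782, M+6 0.3353, M+8 0.3155, M+10 0.1187. Base peak = M+6.
P(M+6) = C(5,3) × 0.347^2 × 0.653^3 = 10 × 0.120409 × 0.27844508 = 0.335273 (base)
P(M) = C(5,0) × 0.347^5 × 0.653^0 = 1 × 0.00503092 × 1.0000 = 0.005031
Relative intensity = 0.005031 / 0.335273 × 100 = 1.5

1.5%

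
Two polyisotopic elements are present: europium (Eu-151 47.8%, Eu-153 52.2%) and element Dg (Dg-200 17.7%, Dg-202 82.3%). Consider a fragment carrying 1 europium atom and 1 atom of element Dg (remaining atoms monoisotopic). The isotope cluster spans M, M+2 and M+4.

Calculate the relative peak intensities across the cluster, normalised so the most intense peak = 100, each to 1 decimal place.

17.4 : 100.0 : 88.4

Europium pattern (n=1): 0.4780 : 0.5220
Element Dg pattern (n=1): 0.1770 : 0.8230
Convolve the two distributions (both contribute in 2-u steps):
  M: 0.4780×0.1770 = 0.084606
  M+2: 0.4780×0.8230 + 0.5220×0.1770 = 0.485788
  M+4: 0.5220×0.8230 = 0.429606
Scale to base peak (0.485788) = 100: 17.4 : 100.0 : 88.4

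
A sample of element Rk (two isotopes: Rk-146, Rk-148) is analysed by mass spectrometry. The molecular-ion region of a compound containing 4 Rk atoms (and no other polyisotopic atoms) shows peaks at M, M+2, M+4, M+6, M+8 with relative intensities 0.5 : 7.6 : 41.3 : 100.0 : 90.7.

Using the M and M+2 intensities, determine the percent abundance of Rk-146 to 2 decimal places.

Write p for the Rk-146 fraction. I(M+2)/I(M) = [C(4,1)·p^3·(1−p)] / p^4 = 4·(1−p)/p = 7.6/0.5 = 15.2000
(1−p)/p = 15.2000/4 = 3.8000  ⇒  p = 1/(1 + 3.8000) = 0.2083
Rk-146: 20.83%, Rk-148: 79.17%.

20.83%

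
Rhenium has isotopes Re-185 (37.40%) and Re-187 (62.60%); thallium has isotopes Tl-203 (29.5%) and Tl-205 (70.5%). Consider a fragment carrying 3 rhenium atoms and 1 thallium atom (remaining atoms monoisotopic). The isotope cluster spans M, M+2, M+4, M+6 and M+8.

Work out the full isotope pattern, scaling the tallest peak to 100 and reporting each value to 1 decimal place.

Rhenium pattern (n=3): 0.05231362 : 0.26268713 : 0.43968487 : 0.24531438
Thallium pattern (n=1): 0.2950 : 0.7050
Convolve the two distributions (both contribute in 2-u steps):
  M: 0.05231362×0.2950 = 0.015433
  M+2: 0.05231362×0.7050 + 0.26268713×0.2950 = 0.114374
  M+4: 0.26268713×0.7050 + 0.43968487×0.2950 = 0.314901
  M+6: 0.43968487×0.7050 + 0.24531438×0.2950 = 0.382346
  M+8: 0.24531438×0.7050 = 0.172947
Scale to base peak (0.382346) = 100: 4.0 : 29.9 : 82.4 : 100.0 : 45.2

4.0 : 29.9 : 82.4 : 100.0 : 45.2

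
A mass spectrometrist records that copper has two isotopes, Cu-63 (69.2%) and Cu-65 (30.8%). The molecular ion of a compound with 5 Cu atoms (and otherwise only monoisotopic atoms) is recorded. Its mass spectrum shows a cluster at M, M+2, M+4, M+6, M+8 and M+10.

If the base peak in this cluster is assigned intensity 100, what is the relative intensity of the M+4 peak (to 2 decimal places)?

89.02

Term probabilities: M 0.1587, M+2 0.3531, M+4 0.3144, M+6 0.1399, M+8 0.0311, M+10 0.0028. Base peak = M+2.
P(M+2) = C(5,1) × 0.692^4 × 0.308^1 = 5 × 0.22931073 × 0.3080 = 0.353139 (base)
P(M+4) = C(5,2) × 0.692^3 × 0.308^2 = 10 × 0.33137389 × 0.094864 = 0.314355
Relative intensity = 0.314355 / 0.353139 × 100 = 89.02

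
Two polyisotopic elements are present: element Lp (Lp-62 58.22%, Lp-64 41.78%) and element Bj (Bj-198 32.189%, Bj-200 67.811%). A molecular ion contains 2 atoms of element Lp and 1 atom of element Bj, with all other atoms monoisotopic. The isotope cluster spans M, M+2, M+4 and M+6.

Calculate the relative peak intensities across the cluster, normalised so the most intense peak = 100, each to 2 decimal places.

28.23 : 100.00 : 99.91 : 30.63

Element Lp pattern (n=2): 0.33895684 : 0.48648632 : 0.17455684
Element Bj pattern (n=1): 0.32189 : 0.67811
Convolve the two distributions (both contribute in 2-u steps):
  M: 0.33895684×0.32189 = 0.109107
  M+2: 0.33895684×0.67811 + 0.48648632×0.32189 = 0.386445
  M+4: 0.48648632×0.67811 + 0.17455684×0.32189 = 0.386079
  M+6: 0.17455684×0.67811 = 0.118369
Scale to base peak (0.386445) = 100: 28.23 : 100.00 : 99.91 : 30.63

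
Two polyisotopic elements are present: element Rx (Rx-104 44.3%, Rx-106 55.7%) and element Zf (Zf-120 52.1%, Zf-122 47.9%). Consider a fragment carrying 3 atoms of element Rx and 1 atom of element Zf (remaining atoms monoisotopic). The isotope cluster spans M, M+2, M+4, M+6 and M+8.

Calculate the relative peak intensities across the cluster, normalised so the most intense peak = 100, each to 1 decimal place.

12.2 : 57.1 : 100.0 : 77.3 : 22.3

Element Rx pattern (n=3): 0.08693831 : 0.32793208 : 0.41232092 : 0.17280869
Element Zf pattern (n=1): 0.5210 : 0.4790
Convolve the two distributions (both contribute in 2-u steps):
  M: 0.08693831×0.5210 = 0.045295
  M+2: 0.08693831×0.4790 + 0.32793208×0.5210 = 0.212496
  M+4: 0.32793208×0.4790 + 0.41232092×0.5210 = 0.371899
  M+6: 0.41232092×0.4790 + 0.17280869×0.5210 = 0.287535
  M+8: 0.17280869×0.4790 = 0.082775
Scale to base peak (0.371899) = 100: 12.2 : 57.1 : 100.0 : 77.3 : 22.3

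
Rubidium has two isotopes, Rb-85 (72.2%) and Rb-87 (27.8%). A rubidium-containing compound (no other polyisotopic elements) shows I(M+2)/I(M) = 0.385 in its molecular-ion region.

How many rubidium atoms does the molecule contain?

1

The M+2/M ratio from n Rb atoms is n · q/p = n · 0.278/0.722.
n = 0.385 × 0.722/0.278 = 1.00 ≈ 1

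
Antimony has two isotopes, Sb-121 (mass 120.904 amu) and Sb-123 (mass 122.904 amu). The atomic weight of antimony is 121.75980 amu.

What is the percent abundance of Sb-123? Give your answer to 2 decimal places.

42.79%

Writing the weighted mean with unknown fraction x of Sb-121:
120.904·x + 122.904·(1 − x) = 121.75980
(120.904 − 122.904)·x = 121.75980 − 122.904
x = -1.14420 / -2.000 = 0.57210 → 57.21% Sb-121, 42.79% Sb-123.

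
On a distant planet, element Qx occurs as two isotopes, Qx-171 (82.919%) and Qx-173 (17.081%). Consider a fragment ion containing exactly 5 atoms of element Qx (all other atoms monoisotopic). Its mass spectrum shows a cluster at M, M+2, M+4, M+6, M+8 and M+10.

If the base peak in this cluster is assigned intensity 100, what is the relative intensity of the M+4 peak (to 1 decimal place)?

41.2

(0.82919 + 0.17081)^5 gives M 0.3920, M+2 0.4037, M+4 0.1663, M+6 0.0343, M+8 0.0035, M+10 0.0001; the largest is M+2.
P(M+2) = C(5,1) × 0.82919^4 × 0.17081^1 = 5 × 0.47273333 × 0.17081 = 0.403738 (base)
P(M+4) = C(5,2) × 0.82919^3 × 0.17081^2 = 10 × 0.57011461 × 0.02917606 = 0.166337
Relative intensity = 0.166337 / 0.403738 × 100 = 41.2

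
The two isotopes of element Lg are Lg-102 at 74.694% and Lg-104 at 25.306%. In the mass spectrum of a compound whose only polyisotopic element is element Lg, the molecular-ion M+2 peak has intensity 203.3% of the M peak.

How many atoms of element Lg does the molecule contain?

The M+2/M ratio from n Lg atoms is n · q/p = n · 0.25306/0.74694.
n = 2.033 × 0.74694/0.25306 = 6.00 ≈ 6

6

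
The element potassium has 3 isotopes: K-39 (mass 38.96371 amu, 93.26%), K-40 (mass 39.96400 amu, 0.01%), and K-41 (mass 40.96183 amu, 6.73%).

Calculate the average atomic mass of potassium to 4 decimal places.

39.0983 amu

Ar = Σ fᵢ·mᵢ = 0.9326 × 38.96371 + 0.0001 × 39.96400 + 0.0673 × 40.96183
= 36.337556 + 0.003996 + 2.756731 = 39.098283 amu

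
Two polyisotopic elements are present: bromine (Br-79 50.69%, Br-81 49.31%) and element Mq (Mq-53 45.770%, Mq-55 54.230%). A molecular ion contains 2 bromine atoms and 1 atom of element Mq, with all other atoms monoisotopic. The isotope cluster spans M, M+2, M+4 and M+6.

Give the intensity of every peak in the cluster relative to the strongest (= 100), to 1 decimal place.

Bromine pattern (n=2): 0.25694761 : 0.49990478 : 0.24314761
Element Mq pattern (n=1): 0.4577 : 0.5423
Convolve the two distributions (both contribute in 2-u steps):
  M: 0.25694761×0.4577 = 0.117605
  M+2: 0.25694761×0.5423 + 0.49990478×0.4577 = 0.368149
  M+4: 0.49990478×0.5423 + 0.24314761×0.4577 = 0.382387
  M+6: 0.24314761×0.5423 = 0.131859
Scale to base peak (0.382387) = 100: 30.8 : 96.3 : 100.0 : 34.5

30.8 : 96.3 : 100.0 : 34.5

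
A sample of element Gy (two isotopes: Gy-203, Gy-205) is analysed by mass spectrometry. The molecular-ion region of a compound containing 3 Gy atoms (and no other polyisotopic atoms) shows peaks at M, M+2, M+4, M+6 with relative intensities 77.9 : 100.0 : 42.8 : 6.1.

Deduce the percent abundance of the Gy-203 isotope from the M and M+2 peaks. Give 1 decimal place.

70.0%

If p is the fraction of Gy that is Gy-203, then I(M+2)/I(M) = [C(3,1)·p^2·(1−p)] / p^3 = 3·(1−p)/p = 100.0/77.9 = 1.2837
(1−p)/p = 1.2837/3 = 0.4279  ⇒  p = 1/(1 + 0.4279) = 0.7003
Gy-203: 70.0%, Gy-205: 30.0%.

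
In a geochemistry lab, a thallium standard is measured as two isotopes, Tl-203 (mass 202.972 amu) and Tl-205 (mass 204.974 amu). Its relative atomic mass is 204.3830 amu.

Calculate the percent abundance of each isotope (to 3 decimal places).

Tl-203: 29.520%, Tl-205: 70.480%

Writing the weighted mean with unknown fraction x of Tl-203:
202.972·x + 204.974·(1 − x) = 204.3830
(202.972 − 204.974)·x = 204.3830 − 204.974
x = -0.5910 / -2.002 = 0.29520 → 29.520% Tl-203, 70.480% Tl-205.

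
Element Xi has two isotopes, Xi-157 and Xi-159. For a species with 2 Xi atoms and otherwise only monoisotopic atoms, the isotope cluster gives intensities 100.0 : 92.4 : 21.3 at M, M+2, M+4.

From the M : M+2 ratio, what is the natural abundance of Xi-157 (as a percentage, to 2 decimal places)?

68.40%

Write p for the Xi-157 fraction. I(M+2)/I(M) = [C(2,1)·p^1·(1−p)] / p^2 = 2·(1−p)/p = 92.4/100.0 = 0.9240
(1−p)/p = 0.9240/2 = 0.4620  ⇒  p = 1/(1 + 0.4620) = 0.6840
Xi-157: 68.40%, Xi-159: 31.60%.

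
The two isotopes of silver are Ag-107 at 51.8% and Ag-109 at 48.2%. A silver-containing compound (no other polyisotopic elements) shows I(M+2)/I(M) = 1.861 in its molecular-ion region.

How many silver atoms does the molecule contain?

For n independent Ag atoms, I(M+2)/I(M) = n · (abundance Ag-109) / (abundance Ag-107) = n · 0.482/0.518.
n = 1.861 × 0.518/0.482 = 2.00 ≈ 2

2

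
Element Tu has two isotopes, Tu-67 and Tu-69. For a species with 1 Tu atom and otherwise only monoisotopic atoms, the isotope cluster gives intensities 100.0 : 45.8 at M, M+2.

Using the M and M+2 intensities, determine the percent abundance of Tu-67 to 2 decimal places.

68.59%

Write p for the Tu-67 fraction. I(M+2)/I(M) = [C(1,1)·p^0·(1−p)] / p^1 = 1·(1−p)/p = 45.8/100.0 = 0.4580
(1−p)/p = 0.4580/1 = 0.4580  ⇒  p = 1/(1 + 0.4580) = 0.6859
Tu-67: 68.59%, Tu-69: 31.41%.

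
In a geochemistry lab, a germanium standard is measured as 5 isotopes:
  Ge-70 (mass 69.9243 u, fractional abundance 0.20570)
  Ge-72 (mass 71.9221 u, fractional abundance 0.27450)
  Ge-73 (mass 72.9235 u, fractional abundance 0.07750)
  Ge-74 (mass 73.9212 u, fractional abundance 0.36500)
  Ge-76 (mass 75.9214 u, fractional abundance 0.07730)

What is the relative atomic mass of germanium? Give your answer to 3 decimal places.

72.628 u

Weight each isotope mass by its fractional abundance: 0.20570 × 69.9243 + 0.27450 × 71.9221 + 0.07750 × 72.9235 + 0.36500 × 73.9212 + 0.07730 × 75.9214
= 14.38343 + 19.74262 + 5.65157 + 26.98124 + 5.86872 = 72.62758 u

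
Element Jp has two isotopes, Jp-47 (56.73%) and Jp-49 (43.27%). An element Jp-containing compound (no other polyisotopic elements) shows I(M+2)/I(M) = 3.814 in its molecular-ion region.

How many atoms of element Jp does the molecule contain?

The M+2/M ratio from n Jp atoms is n · q/p = n · 0.4327/0.5673.
n = 3.814 × 0.5673/0.4327 = 5.00 ≈ 5

5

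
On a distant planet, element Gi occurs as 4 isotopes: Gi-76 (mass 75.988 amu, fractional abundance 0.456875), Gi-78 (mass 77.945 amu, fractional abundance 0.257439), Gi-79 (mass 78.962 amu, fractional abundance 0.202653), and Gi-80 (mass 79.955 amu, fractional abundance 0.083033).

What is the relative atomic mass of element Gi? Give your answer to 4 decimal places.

The abundance-weighted mean is 0.456875 × 75.988 + 0.257439 × 77.945 + 0.202653 × 78.962 + 0.083033 × 79.955
= 34.71702 + 20.06608 + 16.00189 + 6.63890 = 77.42389 amu

77.4239 amu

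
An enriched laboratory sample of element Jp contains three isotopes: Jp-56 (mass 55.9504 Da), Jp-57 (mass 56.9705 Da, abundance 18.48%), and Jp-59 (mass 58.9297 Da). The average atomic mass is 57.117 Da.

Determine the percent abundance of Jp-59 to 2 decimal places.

The remaining 81.52% is split between Jp-56 (fraction x) and Jp-59 (fraction 0.8152 − x).
Substituting: 55.9504x + 58.9297(0.8152 − x) = 46.5888516
(55.9504 − 58.9297)x = -1.45063984  ⇒  x = 0.48691, y = 0.32829
Jp-56: 48.69%, Jp-59: 32.83%.

32.83%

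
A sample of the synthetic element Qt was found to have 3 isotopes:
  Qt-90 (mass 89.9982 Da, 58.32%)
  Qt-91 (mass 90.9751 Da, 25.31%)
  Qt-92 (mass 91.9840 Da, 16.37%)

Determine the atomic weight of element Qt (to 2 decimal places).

90.57 Da

The abundance-weighted mean is 0.5832 × 89.9982 + 0.2531 × 90.9751 + 0.1637 × 91.9840
= 52.48695 + 23.02580 + 15.05778 = 90.57053 Da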